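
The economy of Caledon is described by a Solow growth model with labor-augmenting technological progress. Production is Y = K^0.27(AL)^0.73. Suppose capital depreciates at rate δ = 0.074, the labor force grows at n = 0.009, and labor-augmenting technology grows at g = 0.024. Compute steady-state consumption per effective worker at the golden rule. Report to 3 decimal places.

Break-even investment rate: n + g + δ = 0.009 + 0.024 + 0.074 = 0.107.
Setting f'(k) = n+g+δ gives 0.27·k^(0.27−1) = 0.107, hence k_gold = (0.27/0.107)^(1/0.73) ≈ 3.5535.
y_gold = 3.5535^0.27 ≈ 1.4082.
c_gold = y_gold − (n+g+δ)·k_gold = 1.4082 − 0.107·3.5535 ≈ 1.0280.

c_gold ≈ 1.028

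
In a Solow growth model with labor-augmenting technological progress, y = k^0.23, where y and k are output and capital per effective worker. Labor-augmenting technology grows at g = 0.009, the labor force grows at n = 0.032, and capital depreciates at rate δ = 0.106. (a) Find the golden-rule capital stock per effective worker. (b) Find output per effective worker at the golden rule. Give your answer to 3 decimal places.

The effective depreciation rate is n + g + δ = 0.032 + 0.009 + 0.106 = 0.147.
Setting f'(k) = n+g+δ gives 0.23·k^(0.23−1) = 0.147, hence k_gold = (0.23/0.147)^(1/0.77) ≈ 1.7885.
y_gold = 1.7885^0.23 ≈ 1.1431.

(a) k_gold ≈ 1.788; (b) y_gold ≈ 1.143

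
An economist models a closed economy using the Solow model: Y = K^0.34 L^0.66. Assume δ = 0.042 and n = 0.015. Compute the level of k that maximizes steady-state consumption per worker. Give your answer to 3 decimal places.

Break-even investment rate: n + δ = 0.015 + 0.042 = 0.057.
Maximizing c = f(k) − (n+δ)·k gives f'(k) = n+δ, i.e. 0.34·k^(0.34−1) = 0.057, so k_gold = (0.34/0.057)^(1/0.66) ≈ 14.9678.

k_gold ≈ 14.968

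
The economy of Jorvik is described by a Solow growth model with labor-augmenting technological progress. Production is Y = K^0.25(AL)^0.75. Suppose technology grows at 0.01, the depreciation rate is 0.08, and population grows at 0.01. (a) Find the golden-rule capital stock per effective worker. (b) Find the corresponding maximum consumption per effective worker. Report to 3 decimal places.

Break-even investment rate: n + g + δ = 0.01 + 0.01 + 0.08 = 0.1.
Golden rule sets MPK = n+g+δ: 0.25·k^(0.25−1) = 0.1, so k_gold = (0.25/0.1)^(1/0.75) ≈ 3.3930.
y_gold = 3.3930^0.25 ≈ 1.3572; c_gold = y_gold − 0.1·k_gold ≈ 1.0179.

(a) k_gold ≈ 3.393; (b) c_gold ≈ 1.018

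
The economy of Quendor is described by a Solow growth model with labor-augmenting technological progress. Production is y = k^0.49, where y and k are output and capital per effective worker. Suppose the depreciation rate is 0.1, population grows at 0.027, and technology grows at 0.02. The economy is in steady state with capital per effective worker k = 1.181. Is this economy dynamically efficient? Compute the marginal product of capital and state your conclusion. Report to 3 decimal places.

Break-even investment rate: n + g + δ = 0.027 + 0.02 + 0.1 = 0.147.
MPK = 0.49·k^(0.49−1) = 0.49·1.181^(-0.51) ≈ 0.4501.
MPK > 0.147, so the economy is dynamically efficient (under-saving).

dynamically efficient; MPK ≈ 0.450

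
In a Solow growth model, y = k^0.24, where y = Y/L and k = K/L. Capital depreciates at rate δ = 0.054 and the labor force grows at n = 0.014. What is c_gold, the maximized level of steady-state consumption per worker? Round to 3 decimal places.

Break-even investment rate: n + δ = 0.014 + 0.054 = 0.068.
At the golden rule the marginal product of capital equals n+δ: 0.24·k^(0.24−1) = 0.068. Solving, k_gold = (0.24/0.068)^(1/0.76) ≈ 5.2561.
y_gold = 5.2561^0.24 ≈ 1.4892.
c_gold = y_gold − (n+δ)·k_gold = 1.4892 − 0.068·5.2561 ≈ 1.1318.

c_gold ≈ 1.132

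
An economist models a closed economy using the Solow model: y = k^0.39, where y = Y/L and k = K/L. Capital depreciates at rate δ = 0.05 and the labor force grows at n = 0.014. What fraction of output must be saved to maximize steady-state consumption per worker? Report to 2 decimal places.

s_gold = 0.39

Capital per worker breaks even when investment replaces (n + δ)·k; here n + δ = 0.064.
At the golden rule MPK = n+δ, and in any Cobb-Douglas steady state s = (n+δ)·k/y = MPK·k/y = capital's share 0.39.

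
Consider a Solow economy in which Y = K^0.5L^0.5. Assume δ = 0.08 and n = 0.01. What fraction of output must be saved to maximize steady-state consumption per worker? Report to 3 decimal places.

s_gold = 0.500

n + δ = 0.01 + 0.08 = 0.09.
At the golden rule MPK = n+δ, and in any Cobb-Douglas steady state s = (n+δ)·k/y = MPK·k/y = capital's share 0.5.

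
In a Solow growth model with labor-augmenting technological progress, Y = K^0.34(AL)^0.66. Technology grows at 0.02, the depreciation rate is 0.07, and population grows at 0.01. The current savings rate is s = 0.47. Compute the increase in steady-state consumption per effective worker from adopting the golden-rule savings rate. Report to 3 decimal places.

Δc ≈ 0.063

Break-even investment rate: n + g + δ = 0.01 + 0.02 + 0.07 = 0.1.
Current steady state (s = 0.47): k* = (0.47/0.1)^(1/0.66) ≈ 10.4311, y* = 10.4311^0.34 ≈ 2.2194, c* = (1−0.47)·2.2194 ≈ 1.1763.
Maximizing c = f(k) − (n+g+δ)·k gives f'(k) = n+g+δ, i.e. 0.34·k^(0.34−1) = 0.1, so k_gold = (0.34/0.1)^(1/0.66) ≈ 6.3866.
y_gold = 6.3866^0.34 ≈ 1.8784, c_gold = y_gold − 0.1·k_gold ≈ 1.2398.
Gain: Δc = 1.2398 − 1.1763 ≈ 0.0635.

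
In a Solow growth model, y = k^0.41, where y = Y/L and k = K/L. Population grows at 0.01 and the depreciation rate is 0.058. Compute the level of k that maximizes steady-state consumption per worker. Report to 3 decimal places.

n + δ = 0.01 + 0.058 = 0.068.
Golden rule sets MPK = n+δ: 0.41·k^(0.41−1) = 0.068, so k_gold = (0.41/0.068)^(1/0.59) ≈ 21.0136.

k_gold ≈ 21.014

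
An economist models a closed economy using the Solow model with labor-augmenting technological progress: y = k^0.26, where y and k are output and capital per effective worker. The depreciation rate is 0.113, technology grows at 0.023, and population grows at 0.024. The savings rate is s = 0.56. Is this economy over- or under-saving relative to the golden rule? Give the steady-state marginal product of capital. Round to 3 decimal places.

n + g + δ = 0.024 + 0.023 + 0.113 = 0.16.
Steady-state k*: s·k^0.26 = 0.16·k gives k* = (0.56/0.16)^(1/0.74) ≈ 5.4353.
MPK = 0.26·5.4353^(-0.74) ≈ 0.0743.
MPK < n+g+δ = 0.16, so the economy is dynamically inefficient (over-saving).

over-saving; MPK ≈ 0.074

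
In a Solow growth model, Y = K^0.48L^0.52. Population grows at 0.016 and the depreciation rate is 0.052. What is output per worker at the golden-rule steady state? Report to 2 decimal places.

y_gold ≈ 6.07

The effective depreciation rate is n + δ = 0.016 + 0.052 = 0.068.
At the golden rule the marginal product of capital equals n+δ: 0.48·k^(0.48−1) = 0.068. Solving, k_gold = (0.48/0.068)^(1/0.52) ≈ 42.8724.
Output: y_gold = k_gold^0.48 = 42.8724^0.48 ≈ 6.0736.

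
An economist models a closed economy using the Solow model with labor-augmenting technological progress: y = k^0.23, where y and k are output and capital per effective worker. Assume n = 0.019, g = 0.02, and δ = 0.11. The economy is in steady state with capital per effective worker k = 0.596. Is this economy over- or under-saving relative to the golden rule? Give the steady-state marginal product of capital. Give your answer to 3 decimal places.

under-saving; MPK ≈ 0.343

The effective depreciation rate is n + g + δ = 0.019 + 0.02 + 0.11 = 0.149.
MPK = 0.23·k^(0.23−1) = 0.23·0.596^(-0.77) ≈ 0.3426.
MPK > 0.149, so the economy is dynamically efficient (under-saving).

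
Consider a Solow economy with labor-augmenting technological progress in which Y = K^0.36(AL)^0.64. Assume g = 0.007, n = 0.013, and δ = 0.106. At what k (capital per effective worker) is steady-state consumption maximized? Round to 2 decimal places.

k_gold ≈ 5.16

n + g + δ = 0.013 + 0.007 + 0.106 = 0.126.
At the golden rule the marginal product of capital equals n+g+δ: 0.36·k^(0.36−1) = 0.126. Solving, k_gold = (0.36/0.126)^(1/0.64) ≈ 5.1570.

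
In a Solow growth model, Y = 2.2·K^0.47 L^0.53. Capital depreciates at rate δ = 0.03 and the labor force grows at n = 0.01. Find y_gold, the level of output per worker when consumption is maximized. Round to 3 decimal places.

n + δ = 0.01 + 0.03 = 0.04.
Maximizing c = f(k) − (n+δ)·k gives f'(k) = n+δ, i.e. 0.47·2.2·k^(0.47−1) = 0.04, so k_gold = (0.47·2.2/0.04)^(1/0.53) ≈ 462.4022.
Output: y_gold = 2.2·k_gold^0.47 = 2.2·462.4022^0.47 ≈ 39.3534.

y_gold ≈ 39.353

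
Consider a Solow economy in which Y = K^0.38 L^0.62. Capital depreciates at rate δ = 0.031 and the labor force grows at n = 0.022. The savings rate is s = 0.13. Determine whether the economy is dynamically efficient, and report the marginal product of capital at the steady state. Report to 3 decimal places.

dynamically efficient; MPK ≈ 0.155

Capital per worker breaks even when investment replaces (n + δ)·k; here n + δ = 0.053.
Steady-state k*: s·k^0.38 = 0.053·k gives k* = (0.13/0.053)^(1/0.62) ≈ 4.2510.
MPK = 0.38·4.2510^(-0.62) ≈ 0.1549.
MPK > n+δ = 0.053, so the economy is dynamically efficient (under-saving).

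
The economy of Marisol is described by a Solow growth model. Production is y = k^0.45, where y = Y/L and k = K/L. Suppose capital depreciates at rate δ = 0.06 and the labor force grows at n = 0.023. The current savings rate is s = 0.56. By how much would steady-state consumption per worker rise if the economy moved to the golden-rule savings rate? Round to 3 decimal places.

Δc ≈ 0.095

n + δ = 0.023 + 0.06 = 0.083.
Current steady state (s = 0.56): k* = (0.56/0.083)^(1/0.55) ≈ 32.1716, y* = 32.1716^0.45 ≈ 4.7683, c* = (1−0.56)·4.7683 ≈ 2.0980.
Setting f'(k) = n+δ gives 0.45·k^(0.45−1) = 0.083, hence k_gold = (0.45/0.083)^(1/0.55) ≈ 21.6167.
y_gold = 21.6167^0.45 ≈ 3.9871, c_gold = y_gold − 0.083·k_gold ≈ 2.1929.
Gain: Δc = 2.1929 − 2.0980 ≈ 0.0948.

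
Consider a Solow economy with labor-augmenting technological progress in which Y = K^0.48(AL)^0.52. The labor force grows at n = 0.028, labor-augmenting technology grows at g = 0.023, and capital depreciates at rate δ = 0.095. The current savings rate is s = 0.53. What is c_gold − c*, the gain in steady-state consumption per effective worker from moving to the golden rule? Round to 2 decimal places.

Capital per effective worker breaks even when investment replaces (n + g + δ)·k; here n + g + δ = 0.146.
Current steady state (s = 0.53): k* = (0.53/0.146)^(1/0.52) ≈ 11.9337, y* = 11.9337^0.48 ≈ 3.2874, c* = (1−0.53)·3.2874 ≈ 1.5451.
Setting f'(k) = n+g+δ gives 0.48·k^(0.48−1) = 0.146, hence k_gold = (0.48/0.146)^(1/0.52) ≈ 9.8632.
y_gold = 9.8632^0.48 ≈ 3.0000, c_gold = y_gold − 0.146·k_gold ≈ 1.5600.
Gain: Δc = 1.5600 − 1.5451 ≈ 0.0149.

Δc ≈ 0.01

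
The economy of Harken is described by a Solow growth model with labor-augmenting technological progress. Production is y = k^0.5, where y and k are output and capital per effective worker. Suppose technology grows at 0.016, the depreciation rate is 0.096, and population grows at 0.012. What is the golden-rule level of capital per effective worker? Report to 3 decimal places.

k_gold ≈ 16.259

Capital per effective worker breaks even when investment replaces (n + g + δ)·k; here n + g + δ = 0.124.
Golden rule sets MPK = n+g+δ: 0.5·k^(0.5−1) = 0.124, so k_gold = (0.5/0.124)^(1/0.5) ≈ 16.2591.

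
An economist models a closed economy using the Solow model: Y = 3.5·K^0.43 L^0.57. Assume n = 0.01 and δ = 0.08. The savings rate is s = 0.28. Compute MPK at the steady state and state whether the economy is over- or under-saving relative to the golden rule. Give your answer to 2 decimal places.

under-saving; MPK ≈ 0.14

n + δ = 0.01 + 0.08 = 0.09.
Steady-state k*: s·A·k^0.43 = 0.09·k gives k* = (0.28·3.5/0.09)^(1/0.57) ≈ 65.9583.
MPK = 0.43·3.5·65.9583^(-0.57) ≈ 0.1382.
MPK > n+δ = 0.09, so the economy is dynamically efficient (under-saving).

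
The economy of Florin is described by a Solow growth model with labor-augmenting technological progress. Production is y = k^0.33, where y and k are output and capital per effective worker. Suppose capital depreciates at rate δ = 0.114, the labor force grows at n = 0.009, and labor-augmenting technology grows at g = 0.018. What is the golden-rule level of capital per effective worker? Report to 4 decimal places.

k_gold ≈ 3.5578

The effective depreciation rate is n + g + δ = 0.009 + 0.018 + 0.114 = 0.141.
Setting f'(k) = n+g+δ gives 0.33·k^(0.33−1) = 0.141, hence k_gold = (0.33/0.141)^(1/0.67) ≈ 3.5578.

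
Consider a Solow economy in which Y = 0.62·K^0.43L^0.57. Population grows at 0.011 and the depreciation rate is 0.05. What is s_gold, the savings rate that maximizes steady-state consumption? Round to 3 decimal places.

n + δ = 0.011 + 0.05 = 0.061.
At the golden rule MPK = n+δ, and in any Cobb-Douglas steady state s = (n+δ)·k/y = MPK·k/y = capital's share 0.43.

s_gold = 0.430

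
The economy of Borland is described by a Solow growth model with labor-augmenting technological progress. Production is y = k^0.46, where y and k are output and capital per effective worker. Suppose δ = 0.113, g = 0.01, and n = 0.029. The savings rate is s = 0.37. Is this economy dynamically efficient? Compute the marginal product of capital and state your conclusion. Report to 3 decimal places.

Capital per effective worker breaks even when investment replaces (n + g + δ)·k; here n + g + δ = 0.152.
Steady-state k*: s·k^0.46 = 0.152·k gives k* = (0.37/0.152)^(1/0.54) ≈ 5.1937.
MPK = 0.46·5.1937^(-0.54) ≈ 0.1890.
MPK > n+g+δ = 0.152, so the economy is dynamically efficient (under-saving).

dynamically efficient; MPK ≈ 0.189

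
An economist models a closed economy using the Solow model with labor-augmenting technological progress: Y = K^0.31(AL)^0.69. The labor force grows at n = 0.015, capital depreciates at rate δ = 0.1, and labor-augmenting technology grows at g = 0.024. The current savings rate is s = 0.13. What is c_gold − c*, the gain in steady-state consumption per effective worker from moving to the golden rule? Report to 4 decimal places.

Capital per effective worker breaks even when investment replaces (n + g + δ)·k; here n + g + δ = 0.139.
Current steady state (s = 0.13): k* = (0.13/0.139)^(1/0.69) ≈ 0.9075, y* = 0.9075^0.31 ≈ 0.9704, c* = (1−0.13)·0.9704 ≈ 0.8442.
At the golden rule the marginal product of capital equals n+g+δ: 0.31·k^(0.31−1) = 0.139. Solving, k_gold = (0.31/0.139)^(1/0.69) ≈ 3.1978.
y_gold = 3.1978^0.31 ≈ 1.4338, c_gold = y_gold − 0.139·k_gold ≈ 0.9894.
Gain: Δc = 0.9894 − 0.8442 ≈ 0.1451.

Δc ≈ 0.1451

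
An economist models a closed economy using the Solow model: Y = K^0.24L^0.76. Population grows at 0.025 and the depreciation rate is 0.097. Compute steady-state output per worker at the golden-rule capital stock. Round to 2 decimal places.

Capital per worker breaks even when investment replaces (n + δ)·k; here n + δ = 0.122.
Setting f'(k) = n+δ gives 0.24·k^(0.24−1) = 0.122, hence k_gold = (0.24/0.122)^(1/0.76) ≈ 2.4358.
Output: y_gold = k_gold^0.24 = 2.4358^0.24 ≈ 1.2382.

y_gold ≈ 1.24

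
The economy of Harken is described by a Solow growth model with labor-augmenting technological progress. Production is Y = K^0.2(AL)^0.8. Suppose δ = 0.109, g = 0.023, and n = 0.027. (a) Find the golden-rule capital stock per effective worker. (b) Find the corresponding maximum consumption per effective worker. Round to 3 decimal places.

(a) k_gold ≈ 1.332; (b) c_gold ≈ 0.847

n + g + δ = 0.027 + 0.023 + 0.109 = 0.159.
Maximizing c = f(k) − (n+g+δ)·k gives f'(k) = n+g+δ, i.e. 0.2·k^(0.2−1) = 0.159, so k_gold = (0.2/0.159)^(1/0.8) ≈ 1.3321.
y_gold = 1.3321^0.2 ≈ 1.0590; c_gold = y_gold − 0.159·k_gold ≈ 0.8472.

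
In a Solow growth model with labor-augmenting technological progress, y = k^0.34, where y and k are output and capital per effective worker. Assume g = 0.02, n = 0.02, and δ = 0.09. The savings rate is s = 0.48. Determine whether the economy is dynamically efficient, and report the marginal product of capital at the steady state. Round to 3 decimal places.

dynamically inefficient; MPK ≈ 0.092

Capital per effective worker breaks even when investment replaces (n + g + δ)·k; here n + g + δ = 0.13.
Steady-state k*: s·k^0.34 = 0.13·k gives k* = (0.48/0.13)^(1/0.66) ≈ 7.2367.
MPK = 0.34·7.2367^(-0.66) ≈ 0.0921.
MPK < n+g+δ = 0.13, so the economy is dynamically inefficient (over-saving).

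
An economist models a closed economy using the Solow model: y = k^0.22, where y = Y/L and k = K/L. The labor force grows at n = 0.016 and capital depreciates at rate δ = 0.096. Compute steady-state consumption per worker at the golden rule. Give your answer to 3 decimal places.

n + δ = 0.016 + 0.096 = 0.112.
At the golden rule the marginal product of capital equals n+δ: 0.22·k^(0.22−1) = 0.112. Solving, k_gold = (0.22/0.112)^(1/0.78) ≈ 2.3763.
y_gold = 2.3763^0.22 ≈ 1.2098.
c_gold = y_gold − (n+δ)·k_gold = 1.2098 − 0.112·2.3763 ≈ 0.9436.

c_gold ≈ 0.944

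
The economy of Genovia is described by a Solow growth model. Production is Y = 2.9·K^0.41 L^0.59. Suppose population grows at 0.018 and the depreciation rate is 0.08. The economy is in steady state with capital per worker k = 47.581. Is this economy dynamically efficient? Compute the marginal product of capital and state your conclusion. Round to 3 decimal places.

dynamically efficient; MPK ≈ 0.122

Capital per worker breaks even when investment replaces (n + δ)·k; here n + δ = 0.098.
MPK = 0.41·2.9·k^(0.41−1) = 0.41·2.9·47.581^(-0.59) ≈ 0.1218.
MPK > 0.098, so the economy is dynamically efficient (under-saving).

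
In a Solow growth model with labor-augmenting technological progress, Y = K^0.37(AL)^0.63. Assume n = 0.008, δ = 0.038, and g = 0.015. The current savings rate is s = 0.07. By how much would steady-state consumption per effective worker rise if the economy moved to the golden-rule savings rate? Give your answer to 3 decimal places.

Δc ≈ 0.808

Capital per effective worker breaks even when investment replaces (n + g + δ)·k; here n + g + δ = 0.061.
Current steady state (s = 0.07): k* = (0.07/0.061)^(1/0.63) ≈ 1.2441, y* = 1.2441^0.37 ≈ 1.0842, c* = (1−0.07)·1.0842 ≈ 1.0083.
At the golden rule the marginal product of capital equals n+g+δ: 0.37·k^(0.37−1) = 0.061. Solving, k_gold = (0.37/0.061)^(1/0.63) ≈ 17.4845.
y_gold = 17.4845^0.37 ≈ 2.8826, c_gold = y_gold − 0.061·k_gold ≈ 1.8160.
Gain: Δc = 1.8160 − 1.0083 ≈ 0.8077.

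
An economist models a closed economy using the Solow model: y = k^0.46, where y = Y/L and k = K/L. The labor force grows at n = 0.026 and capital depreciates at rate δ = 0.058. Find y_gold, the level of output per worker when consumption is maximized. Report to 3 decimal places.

y_gold ≈ 4.257

n + δ = 0.026 + 0.058 = 0.084.
Golden rule sets MPK = n+δ: 0.46·k^(0.46−1) = 0.084, so k_gold = (0.46/0.084)^(1/0.54) ≈ 23.3106.
Output: y_gold = k_gold^0.46 = 23.3106^0.46 ≈ 4.2567.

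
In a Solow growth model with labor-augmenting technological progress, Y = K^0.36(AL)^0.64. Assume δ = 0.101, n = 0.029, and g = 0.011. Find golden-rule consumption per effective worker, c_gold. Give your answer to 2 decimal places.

n + g + δ = 0.029 + 0.011 + 0.101 = 0.141.
At the golden rule the marginal product of capital equals n+g+δ: 0.36·k^(0.36−1) = 0.141. Solving, k_gold = (0.36/0.141)^(1/0.64) ≈ 4.3258.
y_gold = 4.3258^0.36 ≈ 1.6943.
c_gold = y_gold − (n+g+δ)·k_gold = 1.6943 − 0.141·4.3258 ≈ 1.0843.

c_gold ≈ 1.08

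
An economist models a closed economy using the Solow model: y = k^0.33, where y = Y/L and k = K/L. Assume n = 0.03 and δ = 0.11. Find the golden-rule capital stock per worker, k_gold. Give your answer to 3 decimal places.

k_gold ≈ 3.596

n + δ = 0.03 + 0.11 = 0.14.
At the golden rule the marginal product of capital equals n+δ: 0.33·k^(0.33−1) = 0.14. Solving, k_gold = (0.33/0.14)^(1/0.67) ≈ 3.5958.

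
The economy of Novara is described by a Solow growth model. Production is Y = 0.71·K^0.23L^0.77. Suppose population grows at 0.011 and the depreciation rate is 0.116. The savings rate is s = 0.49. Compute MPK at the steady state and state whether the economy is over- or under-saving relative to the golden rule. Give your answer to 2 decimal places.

Capital per worker breaks even when investment replaces (n + δ)·k; here n + δ = 0.127.
Steady-state k*: s·A·k^0.23 = 0.127·k gives k* = (0.49·0.71/0.127)^(1/0.77) ≈ 3.7015.
MPK = 0.23·0.71·3.7015^(-0.77) ≈ 0.0596.
MPK < n+δ = 0.127, so the economy is dynamically inefficient (over-saving).

over-saving; MPK ≈ 0.06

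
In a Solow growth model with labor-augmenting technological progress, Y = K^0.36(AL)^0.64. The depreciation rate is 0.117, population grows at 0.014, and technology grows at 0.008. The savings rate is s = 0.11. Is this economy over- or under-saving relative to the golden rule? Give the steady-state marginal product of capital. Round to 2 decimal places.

Break-even investment rate: n + g + δ = 0.014 + 0.008 + 0.117 = 0.139.
Steady-state k*: s·k^0.36 = 0.139·k gives k* = (0.11/0.139)^(1/0.64) ≈ 0.6938.
MPK = 0.36·0.6938^(-0.64) ≈ 0.4549.
MPK > n+g+δ = 0.139, so the economy is dynamically efficient (under-saving).

under-saving; MPK ≈ 0.45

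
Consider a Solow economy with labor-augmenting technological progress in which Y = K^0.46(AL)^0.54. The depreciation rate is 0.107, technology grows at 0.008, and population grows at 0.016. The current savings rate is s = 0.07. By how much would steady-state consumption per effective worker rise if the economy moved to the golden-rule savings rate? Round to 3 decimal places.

Δc ≈ 1.029

n + g + δ = 0.016 + 0.008 + 0.107 = 0.131.
Current steady state (s = 0.07): k* = (0.07/0.131)^(1/0.54) ≈ 0.3133, y* = 0.3133^0.46 ≈ 0.5863, c* = (1−0.07)·0.5863 ≈ 0.5453.
Golden rule sets MPK = n+g+δ: 0.46·k^(0.46−1) = 0.131, so k_gold = (0.46/0.131)^(1/0.54) ≈ 10.2367.
y_gold = 10.2367^0.46 ≈ 2.9152, c_gold = y_gold − 0.131·k_gold ≈ 1.5742.
Gain: Δc = 1.5742 − 0.5453 ≈ 1.0289.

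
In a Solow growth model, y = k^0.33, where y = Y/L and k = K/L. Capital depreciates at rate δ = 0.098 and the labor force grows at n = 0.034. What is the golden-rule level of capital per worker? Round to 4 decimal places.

k_gold ≈ 3.9259

n + δ = 0.034 + 0.098 = 0.132.
Golden rule sets MPK = n+δ: 0.33·k^(0.33−1) = 0.132, so k_gold = (0.33/0.132)^(1/0.67) ≈ 3.9259.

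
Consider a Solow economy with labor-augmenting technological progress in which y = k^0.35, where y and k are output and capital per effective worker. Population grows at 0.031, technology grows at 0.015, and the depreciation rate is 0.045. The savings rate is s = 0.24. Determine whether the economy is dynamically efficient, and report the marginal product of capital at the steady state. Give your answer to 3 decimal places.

dynamically efficient; MPK ≈ 0.133

Capital per effective worker breaks even when investment replaces (n + g + δ)·k; here n + g + δ = 0.091.
Steady-state k*: s·k^0.35 = 0.091·k gives k* = (0.24/0.091)^(1/0.65) ≈ 4.4458.
MPK = 0.35·4.4458^(-0.65) ≈ 0.1327.
MPK > n+g+δ = 0.091, so the economy is dynamically efficient (under-saving).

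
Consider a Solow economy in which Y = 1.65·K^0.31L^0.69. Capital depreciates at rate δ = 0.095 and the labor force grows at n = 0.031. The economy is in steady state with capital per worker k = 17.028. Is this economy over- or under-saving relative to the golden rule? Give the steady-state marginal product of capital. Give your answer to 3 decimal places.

Break-even investment rate: n + δ = 0.031 + 0.095 = 0.126.
MPK = 0.31·1.65·k^(0.31−1) = 0.31·1.65·17.028^(-0.69) ≈ 0.0723.
MPK < 0.126, so the economy is dynamically inefficient (over-saving).

over-saving; MPK ≈ 0.072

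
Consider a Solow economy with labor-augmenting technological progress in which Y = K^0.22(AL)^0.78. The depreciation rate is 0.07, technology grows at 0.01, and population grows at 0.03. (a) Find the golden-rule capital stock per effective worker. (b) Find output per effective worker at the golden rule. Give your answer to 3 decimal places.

(a) k_gold ≈ 2.432; (b) y_gold ≈ 1.216

Break-even investment rate: n + g + δ = 0.03 + 0.01 + 0.07 = 0.11.
Golden rule sets MPK = n+g+δ: 0.22·k^(0.22−1) = 0.11, so k_gold = (0.22/0.11)^(1/0.78) ≈ 2.4318.
y_gold = 2.4318^0.22 ≈ 1.2159.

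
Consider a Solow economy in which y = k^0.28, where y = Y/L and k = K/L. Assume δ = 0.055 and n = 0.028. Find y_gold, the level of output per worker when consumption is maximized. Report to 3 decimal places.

Break-even investment rate: n + δ = 0.028 + 0.055 = 0.083.
Golden rule sets MPK = n+δ: 0.28·k^(0.28−1) = 0.083, so k_gold = (0.28/0.083)^(1/0.72) ≈ 5.4131.
Output: y_gold = k_gold^0.28 = 5.4131^0.28 ≈ 1.6046.

y_gold ≈ 1.605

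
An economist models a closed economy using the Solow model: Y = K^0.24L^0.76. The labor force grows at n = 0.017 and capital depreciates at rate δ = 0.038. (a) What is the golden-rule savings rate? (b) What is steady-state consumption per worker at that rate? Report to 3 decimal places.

(a) s_gold = 0.240; (b) c_gold ≈ 1.210

Capital per worker breaks even when investment replaces (n + δ)·k; here n + δ = 0.055.
For Cobb-Douglas, s_gold equals capital's share: s_gold = 0.24.
Maximizing c = f(k) − (n+δ)·k gives f'(k) = n+δ, i.e. 0.24·k^(0.24−1) = 0.055, so k_gold = (0.24/0.055)^(1/0.76) ≈ 6.9487.
y_gold = 6.9487^0.24 ≈ 1.5924; c_gold = (1−0.24)·y_gold ≈ 1.2102.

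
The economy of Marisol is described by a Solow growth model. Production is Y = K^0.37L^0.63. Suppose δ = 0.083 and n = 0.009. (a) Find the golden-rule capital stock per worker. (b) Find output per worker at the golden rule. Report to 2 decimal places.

(a) k_gold ≈ 9.11; (b) y_gold ≈ 2.26

Capital per worker breaks even when investment replaces (n + δ)·k; here n + δ = 0.092.
Setting f'(k) = n+δ gives 0.37·k^(0.37−1) = 0.092, hence k_gold = (0.37/0.092)^(1/0.63) ≈ 9.1072.
y_gold = 9.1072^0.37 ≈ 2.2645.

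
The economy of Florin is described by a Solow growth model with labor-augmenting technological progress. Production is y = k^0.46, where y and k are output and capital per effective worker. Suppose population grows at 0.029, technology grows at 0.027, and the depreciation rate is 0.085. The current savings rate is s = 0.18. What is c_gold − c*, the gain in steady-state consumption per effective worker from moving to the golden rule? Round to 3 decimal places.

Capital per effective worker breaks even when investment replaces (n + g + δ)·k; here n + g + δ = 0.141.
Current steady state (s = 0.18): k* = (0.18/0.141)^(1/0.54) ≈ 1.5718, y* = 1.5718^0.46 ≈ 1.2312, c* = (1−0.18)·1.2312 ≈ 1.0096.
Golden rule sets MPK = n+g+δ: 0.46·k^(0.46−1) = 0.141, so k_gold = (0.46/0.141)^(1/0.54) ≈ 8.9330.
y_gold = 8.9330^0.46 ≈ 2.7382, c_gold = y_gold − 0.141·k_gold ≈ 1.4786.
Gain: Δc = 1.4786 − 1.0096 ≈ 0.4690.

Δc ≈ 0.469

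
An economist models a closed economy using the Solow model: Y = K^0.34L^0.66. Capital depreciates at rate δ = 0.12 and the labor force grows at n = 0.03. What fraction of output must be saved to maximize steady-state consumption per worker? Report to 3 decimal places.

Break-even investment rate: n + δ = 0.03 + 0.12 = 0.15.
At the golden rule MPK = n+δ, and in any Cobb-Douglas steady state s = (n+δ)·k/y = MPK·k/y = capital's share 0.34.

s_gold = 0.340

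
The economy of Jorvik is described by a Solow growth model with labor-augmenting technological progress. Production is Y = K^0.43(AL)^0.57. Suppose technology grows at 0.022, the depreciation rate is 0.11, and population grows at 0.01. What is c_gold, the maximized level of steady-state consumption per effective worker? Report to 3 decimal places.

c_gold ≈ 1.315

Break-even investment rate: n + g + δ = 0.01 + 0.022 + 0.11 = 0.142.
Setting f'(k) = n+g+δ gives 0.43·k^(0.43−1) = 0.142, hence k_gold = (0.43/0.142)^(1/0.57) ≈ 6.9851.
y_gold = 6.9851^0.43 ≈ 2.3067.
c_gold = y_gold − (n+g+δ)·k_gold = 2.3067 − 0.142·6.9851 ≈ 1.3148.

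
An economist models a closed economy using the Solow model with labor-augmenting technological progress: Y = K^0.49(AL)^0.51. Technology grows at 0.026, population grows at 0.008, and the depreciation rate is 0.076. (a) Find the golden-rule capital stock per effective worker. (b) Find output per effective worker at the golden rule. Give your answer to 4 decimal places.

Capital per effective worker breaks even when investment replaces (n + g + δ)·k; here n + g + δ = 0.11.
Maximizing c = f(k) − (n+g+δ)·k gives f'(k) = n+g+δ, i.e. 0.49·k^(0.49−1) = 0.11, so k_gold = (0.49/0.11)^(1/0.51) ≈ 18.7139.
y_gold = 18.7139^0.49 ≈ 4.2011.

(a) k_gold ≈ 18.7139; (b) y_gold ≈ 4.2011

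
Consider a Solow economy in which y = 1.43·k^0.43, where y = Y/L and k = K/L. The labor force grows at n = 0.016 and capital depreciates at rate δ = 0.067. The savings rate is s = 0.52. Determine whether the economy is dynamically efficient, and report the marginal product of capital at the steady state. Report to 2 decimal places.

dynamically inefficient; MPK ≈ 0.07

The effective depreciation rate is n + δ = 0.016 + 0.067 = 0.083.
Steady-state k*: s·A·k^0.43 = 0.083·k gives k* = (0.52·1.43/0.083)^(1/0.57) ≈ 46.8418.
MPK = 0.43·1.43·46.8418^(-0.57) ≈ 0.0686.
MPK < n+δ = 0.083, so the economy is dynamically inefficient (over-saving).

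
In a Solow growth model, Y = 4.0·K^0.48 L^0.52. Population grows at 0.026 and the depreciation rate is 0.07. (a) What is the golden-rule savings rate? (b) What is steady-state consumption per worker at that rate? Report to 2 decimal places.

The effective depreciation rate is n + δ = 0.026 + 0.07 = 0.096.
For Cobb-Douglas, s_gold equals capital's share: s_gold = 0.48.
Maximizing c = f(k) − (n+δ)·k gives f'(k) = n+δ, i.e. 0.48·4.0·k^(0.48−1) = 0.096, so k_gold = (0.48·4.0/0.096)^(1/0.52) ≈ 317.6733.
y_gold = 4.0·317.6733^0.48 ≈ 63.5347; c_gold = (1−0.48)·y_gold ≈ 33.0380.

(a) s_gold = 0.48; (b) c_gold ≈ 33.04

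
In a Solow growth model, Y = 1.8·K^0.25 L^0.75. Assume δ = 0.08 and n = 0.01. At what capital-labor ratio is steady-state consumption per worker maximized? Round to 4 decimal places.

Break-even investment rate: n + δ = 0.01 + 0.08 = 0.09.
Maximizing c = f(k) − (n+δ)·k gives f'(k) = n+δ, i.e. 0.25·1.8·k^(0.25−1) = 0.09, so k_gold = (0.25·1.8/0.09)^(1/0.75) ≈ 8.5499.

k_gold ≈ 8.5499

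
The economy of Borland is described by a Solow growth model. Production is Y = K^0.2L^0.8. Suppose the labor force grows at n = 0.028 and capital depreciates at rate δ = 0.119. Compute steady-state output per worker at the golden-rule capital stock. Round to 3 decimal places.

y_gold ≈ 1.080

The effective depreciation rate is n + δ = 0.028 + 0.119 = 0.147.
Maximizing c = f(k) − (n+δ)·k gives f'(k) = n+δ, i.e. 0.2·k^(0.2−1) = 0.147, so k_gold = (0.2/0.147)^(1/0.8) ≈ 1.4694.
Output: y_gold = k_gold^0.2 = 1.4694^0.2 ≈ 1.0800.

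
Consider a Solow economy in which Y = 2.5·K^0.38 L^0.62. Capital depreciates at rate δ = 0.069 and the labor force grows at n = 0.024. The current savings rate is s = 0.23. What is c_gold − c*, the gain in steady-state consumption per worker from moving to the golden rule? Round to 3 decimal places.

Δc ≈ 0.561

n + δ = 0.024 + 0.069 = 0.093.
Current steady state (s = 0.23): k* = (0.23·2.5/0.093)^(1/0.62) ≈ 18.8845, y* = 2.5·18.8845^0.38 ≈ 7.6359, c* = (1−0.23)·7.6359 ≈ 5.8796.
Maximizing c = f(k) − (n+δ)·k gives f'(k) = n+δ, i.e. 0.38·2.5·k^(0.38−1) = 0.093, so k_gold = (0.38·2.5/0.093)^(1/0.62) ≈ 42.4431.
y_gold = 2.5·42.4431^0.38 ≈ 10.3874, c_gold = y_gold − 0.093·k_gold ≈ 6.4402.
Gain: Δc = 6.4402 − 5.8796 ≈ 0.5606.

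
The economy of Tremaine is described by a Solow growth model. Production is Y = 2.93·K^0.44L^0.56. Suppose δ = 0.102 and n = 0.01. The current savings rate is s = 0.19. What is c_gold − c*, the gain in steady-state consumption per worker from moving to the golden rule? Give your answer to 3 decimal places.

Δc ≈ 2.823

The effective depreciation rate is n + δ = 0.01 + 0.102 = 0.112.
Current steady state (s = 0.19): k* = (0.19·2.93/0.112)^(1/0.56) ≈ 17.5217, y* = 2.93·17.5217^0.44 ≈ 10.3286, c* = (1−0.19)·10.3286 ≈ 8.3662.
At the golden rule the marginal product of capital equals n+δ: 0.44·2.93·k^(0.44−1) = 0.112. Solving, k_gold = (0.44·2.93/0.112)^(1/0.56) ≈ 78.4920.
y_gold = 2.93·78.4920^0.44 ≈ 19.9798, c_gold = y_gold − 0.112·k_gold ≈ 11.1887.
Gain: Δc = 11.1887 − 8.3662 ≈ 2.8225.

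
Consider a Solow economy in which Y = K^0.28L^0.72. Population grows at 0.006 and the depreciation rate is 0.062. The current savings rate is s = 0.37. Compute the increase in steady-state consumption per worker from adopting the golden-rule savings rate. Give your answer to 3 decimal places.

Δc ≈ 0.031

Break-even investment rate: n + δ = 0.006 + 0.062 = 0.068.
Current steady state (s = 0.37): k* = (0.37/0.068)^(1/0.72) ≈ 10.5147, y* = 10.5147^0.28 ≈ 1.9324, c* = (1−0.37)·1.9324 ≈ 1.2174.
At the golden rule the marginal product of capital equals n+δ: 0.28·k^(0.28−1) = 0.068. Solving, k_gold = (0.28/0.068)^(1/0.72) ≈ 7.1397.
y_gold = 7.1397^0.28 ≈ 1.7339, c_gold = y_gold − 0.068·k_gold ≈ 1.2484.
Gain: Δc = 1.2484 − 1.2174 ≈ 0.0310.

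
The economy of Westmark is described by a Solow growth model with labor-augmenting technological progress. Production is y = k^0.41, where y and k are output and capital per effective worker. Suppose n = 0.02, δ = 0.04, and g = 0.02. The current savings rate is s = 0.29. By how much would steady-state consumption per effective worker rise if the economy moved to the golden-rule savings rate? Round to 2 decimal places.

The effective depreciation rate is n + g + δ = 0.02 + 0.02 + 0.04 = 0.08.
Current steady state (s = 0.29): k* = (0.29/0.08)^(1/0.59) ≈ 8.8711, y* = 8.8711^0.41 ≈ 2.4472, c* = (1−0.29)·2.4472 ≈ 1.7375.
Setting f'(k) = n+g+δ gives 0.41·k^(0.41−1) = 0.08, hence k_gold = (0.41/0.08)^(1/0.59) ≈ 15.9541.
y_gold = 15.9541^0.41 ≈ 3.1130, c_gold = y_gold − 0.08·k_gold ≈ 1.8367.
Gain: Δc = 1.8367 − 1.7375 ≈ 0.0991.

Δc ≈ 0.10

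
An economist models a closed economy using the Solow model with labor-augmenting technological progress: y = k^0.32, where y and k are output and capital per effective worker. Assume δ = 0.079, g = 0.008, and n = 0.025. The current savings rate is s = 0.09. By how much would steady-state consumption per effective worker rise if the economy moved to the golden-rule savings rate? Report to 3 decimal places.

Δc ≈ 0.293

The effective depreciation rate is n + g + δ = 0.025 + 0.008 + 0.079 = 0.112.
Current steady state (s = 0.09): k* = (0.09/0.112)^(1/0.68) ≈ 0.7250, y* = 0.7250^0.32 ≈ 0.9022, c* = (1−0.09)·0.9022 ≈ 0.8210.
Maximizing c = f(k) − (n+g+δ)·k gives f'(k) = n+g+δ, i.e. 0.32·k^(0.32−1) = 0.112, so k_gold = (0.32/0.112)^(1/0.68) ≈ 4.6826.
y_gold = 4.6826^0.32 ≈ 1.6389, c_gold = y_gold − 0.112·k_gold ≈ 1.1145.
Gain: Δc = 1.1145 − 0.8210 ≈ 0.2935.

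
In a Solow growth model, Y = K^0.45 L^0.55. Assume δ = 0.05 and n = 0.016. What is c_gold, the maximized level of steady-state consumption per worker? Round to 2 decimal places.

The effective depreciation rate is n + δ = 0.016 + 0.05 = 0.066.
Golden rule sets MPK = n+δ: 0.45·k^(0.45−1) = 0.066, so k_gold = (0.45/0.066)^(1/0.55) ≈ 32.7915.
y_gold = 32.7915^0.45 ≈ 4.8094.
c_gold = y_gold − (n+δ)·k_gold = 4.8094 − 0.066·32.7915 ≈ 2.6452.

c_gold ≈ 2.65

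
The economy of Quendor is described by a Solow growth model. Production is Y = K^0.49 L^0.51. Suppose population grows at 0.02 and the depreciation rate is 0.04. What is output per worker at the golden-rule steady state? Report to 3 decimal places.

y_gold ≈ 7.521

Break-even investment rate: n + δ = 0.02 + 0.04 = 0.06.
At the golden rule the marginal product of capital equals n+δ: 0.49·k^(0.49−1) = 0.06. Solving, k_gold = (0.49/0.06)^(1/0.51) ≈ 61.4219.
Output: y_gold = k_gold^0.49 = 61.4219^0.49 ≈ 7.5210.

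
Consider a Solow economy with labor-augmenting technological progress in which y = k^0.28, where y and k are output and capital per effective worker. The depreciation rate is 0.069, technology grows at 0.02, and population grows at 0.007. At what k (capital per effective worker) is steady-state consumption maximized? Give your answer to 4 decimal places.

k_gold ≈ 4.4226

Capital per effective worker breaks even when investment replaces (n + g + δ)·k; here n + g + δ = 0.096.
Setting f'(k) = n+g+δ gives 0.28·k^(0.28−1) = 0.096, hence k_gold = (0.28/0.096)^(1/0.72) ≈ 4.4226.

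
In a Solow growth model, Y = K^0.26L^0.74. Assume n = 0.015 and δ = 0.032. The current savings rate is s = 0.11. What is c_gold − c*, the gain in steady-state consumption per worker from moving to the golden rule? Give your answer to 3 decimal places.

Capital per worker breaks even when investment replaces (n + δ)·k; here n + δ = 0.047.
Current steady state (s = 0.11): k* = (0.11/0.047)^(1/0.74) ≈ 3.1553, y* = 3.1553^0.26 ≈ 1.3482, c* = (1−0.11)·1.3482 ≈ 1.1999.
Maximizing c = f(k) − (n+δ)·k gives f'(k) = n+δ, i.e. 0.26·k^(0.26−1) = 0.047, so k_gold = (0.26/0.047)^(1/0.74) ≈ 10.0899.
y_gold = 10.0899^0.26 ≈ 1.8239, c_gold = y_gold − 0.047·k_gold ≈ 1.3497.
Gain: Δc = 1.3497 − 1.1999 ≈ 0.1498.

Δc ≈ 0.150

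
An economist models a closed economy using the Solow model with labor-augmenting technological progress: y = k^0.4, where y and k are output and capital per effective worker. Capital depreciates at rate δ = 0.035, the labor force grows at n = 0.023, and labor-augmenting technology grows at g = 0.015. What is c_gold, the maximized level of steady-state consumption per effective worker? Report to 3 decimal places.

c_gold ≈ 1.865

n + g + δ = 0.023 + 0.015 + 0.035 = 0.073.
Golden rule sets MPK = n+g+δ: 0.4·k^(0.4−1) = 0.073, so k_gold = (0.4/0.073)^(1/0.6) ≈ 17.0305.
y_gold = 17.0305^0.4 ≈ 3.1081.
c_gold = y_gold − (n+g+δ)·k_gold = 3.1081 − 0.073·17.0305 ≈ 1.8648.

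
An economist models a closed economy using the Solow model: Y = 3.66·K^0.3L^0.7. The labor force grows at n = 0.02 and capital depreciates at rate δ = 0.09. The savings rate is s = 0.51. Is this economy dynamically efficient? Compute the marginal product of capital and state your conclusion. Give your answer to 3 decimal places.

The effective depreciation rate is n + δ = 0.02 + 0.09 = 0.11.
Steady-state k*: s·A·k^0.3 = 0.11·k gives k* = (0.51·3.66/0.11)^(1/0.7) ≈ 57.1025.
MPK = 0.3·3.66·57.1025^(-0.7) ≈ 0.0647.
MPK < n+δ = 0.11, so the economy is dynamically inefficient (over-saving).

dynamically inefficient; MPK ≈ 0.065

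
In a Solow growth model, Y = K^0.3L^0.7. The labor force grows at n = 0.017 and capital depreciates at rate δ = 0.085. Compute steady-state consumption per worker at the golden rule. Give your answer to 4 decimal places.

c_gold ≈ 1.1115

Break-even investment rate: n + δ = 0.017 + 0.085 = 0.102.
At the golden rule the marginal product of capital equals n+δ: 0.3·k^(0.3−1) = 0.102. Solving, k_gold = (0.3/0.102)^(1/0.7) ≈ 4.6700.
y_gold = 4.6700^0.3 ≈ 1.5878.
c_gold = y_gold − (n+δ)·k_gold = 1.5878 − 0.102·4.6700 ≈ 1.1115.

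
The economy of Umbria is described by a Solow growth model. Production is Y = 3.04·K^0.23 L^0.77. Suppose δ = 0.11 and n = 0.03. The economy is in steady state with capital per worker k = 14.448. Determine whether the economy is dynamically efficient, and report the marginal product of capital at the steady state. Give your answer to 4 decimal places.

dynamically inefficient; MPK ≈ 0.0894

Capital per worker breaks even when investment replaces (n + δ)·k; here n + δ = 0.14.
MPK = 0.23·3.04·k^(0.23−1) = 0.23·3.04·14.448^(-0.77) ≈ 0.0894.
MPK < 0.14, so the economy is dynamically inefficient (over-saving).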